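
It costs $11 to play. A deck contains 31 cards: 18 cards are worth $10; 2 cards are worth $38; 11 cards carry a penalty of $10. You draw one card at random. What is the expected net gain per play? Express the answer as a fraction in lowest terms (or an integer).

E[payout] = (18/31)·10 + (2/31)·38 + (11/31)·(-10) = 146/31
Expected profit = 146/31 − 11 = -195/31

-195/31 dollars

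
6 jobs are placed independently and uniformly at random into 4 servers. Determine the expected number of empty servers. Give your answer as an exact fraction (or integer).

729/1024

Let Xⱼ=1 if server j is empty. P(Xⱼ=1) = ((4-1)/4)^6 = 729/4096.
By linearity, E[#empty] = 4·729/4096 = 729/1024.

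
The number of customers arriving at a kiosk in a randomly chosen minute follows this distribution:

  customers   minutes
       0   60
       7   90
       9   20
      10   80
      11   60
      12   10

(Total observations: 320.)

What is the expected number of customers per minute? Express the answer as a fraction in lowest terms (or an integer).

239/32

Total = 320, so P(customers=0) = 60/320, etc.
E[X] = (3/16)·0 + (9/32)·7 + (1/16)·9 + (1/4)·10 + (3/16)·11 + (1/32)·12
     = 239/32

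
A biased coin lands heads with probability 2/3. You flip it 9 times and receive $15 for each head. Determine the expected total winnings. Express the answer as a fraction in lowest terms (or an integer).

E[#heads] = 9·2/3 = 6 (linearity over flips).
E[winnings] = 15·6 = 90.

$90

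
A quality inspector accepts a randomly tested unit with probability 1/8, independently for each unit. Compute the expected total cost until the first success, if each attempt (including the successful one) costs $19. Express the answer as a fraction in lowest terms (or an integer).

$152

E[#attempts] = 1/p = 8; E[cost] = 19·8 = 152.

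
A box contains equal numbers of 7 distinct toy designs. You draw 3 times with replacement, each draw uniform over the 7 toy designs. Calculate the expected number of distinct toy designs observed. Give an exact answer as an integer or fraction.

127/49

Let Xⱼ=1 if type j appears at least once. P(Xⱼ=1) = 1 − ((7−1)/7)^3 = 127/343.
E[#distinct] = 7·127/343 = 127/49.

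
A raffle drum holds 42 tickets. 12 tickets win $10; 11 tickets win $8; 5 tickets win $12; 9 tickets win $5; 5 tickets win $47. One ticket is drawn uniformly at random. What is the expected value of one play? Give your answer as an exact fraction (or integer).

E[payout] = (12/42)·10 + (11/42)·8 + (5/42)·12 + (9/42)·5 + (5/42)·47 = 274/21

274/21 dollars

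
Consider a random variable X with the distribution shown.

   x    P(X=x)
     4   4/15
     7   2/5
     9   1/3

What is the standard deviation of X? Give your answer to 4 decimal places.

1.9276

E[X] = 103/15, E[X²] = 763/15
Var(X) = E[X²] − (E[X])² = 763/15 − 10609/225 = 836/225
SD(X) = √(836/225) ≈ 1.9276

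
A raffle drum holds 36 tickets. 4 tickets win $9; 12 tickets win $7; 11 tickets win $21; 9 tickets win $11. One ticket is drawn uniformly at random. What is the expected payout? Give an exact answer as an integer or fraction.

25/2 dollars

E[payout] = (4/36)·9 + (12/36)·7 + (11/36)·21 + (9/36)·11 = 25/2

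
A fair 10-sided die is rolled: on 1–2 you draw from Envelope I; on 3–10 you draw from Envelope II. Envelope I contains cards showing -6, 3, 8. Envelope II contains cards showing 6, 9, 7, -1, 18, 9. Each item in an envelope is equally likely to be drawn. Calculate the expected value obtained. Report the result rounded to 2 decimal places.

E[X | Envelope I] = (-6 + 3 + 8)/3 = 5/3
E[X | Envelope II] = (6 + 9 + 7 − 1 + 18 + 9)/6 = 8
E[X] = (1/5)·5/3 + (4/5)·8 = 101/15 ≈ 6.73

6.73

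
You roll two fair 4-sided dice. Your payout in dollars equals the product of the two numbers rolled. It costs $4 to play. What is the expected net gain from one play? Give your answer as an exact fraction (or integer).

9/4 dollars

Distribution of the product of the two numbers rolled: 1 w.p. 1/16, 2 w.p. 1/8, 3 w.p. 1/8, 4 w.p. 3/16, 6 w.p. 1/8, 8 w.p. 1/8, …
E[payout] = (1/16)·1 + (1/8)·2 + (1/8)·3 + (3/16)·4 + (1/8)·6 + (1/8)·8 + (1/16)·9 + (1/8)·12 + (1/16)·16 = 25/4
Expected profit = 25/4 − 4 = 9/4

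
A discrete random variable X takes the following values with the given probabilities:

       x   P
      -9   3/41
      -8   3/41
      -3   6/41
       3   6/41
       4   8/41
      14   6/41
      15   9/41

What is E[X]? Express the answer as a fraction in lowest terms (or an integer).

E[X] = (3/41)·(-9) + (3/41)·(-8) + (6/41)·(-3) + (6/41)·3 + (8/41)·4 + (6/41)·14 + (9/41)·15
     = 200/41

200/41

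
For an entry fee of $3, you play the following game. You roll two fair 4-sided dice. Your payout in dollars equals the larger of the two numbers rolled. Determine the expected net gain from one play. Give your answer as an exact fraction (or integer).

1/8 dollars

Distribution of the larger of the two numbers rolled: 1 w.p. 1/16, 2 w.p. 3/16, 3 w.p. 5/16, 4 w.p. 7/16
E[payout] = (1/16)·1 + (3/16)·2 + (5/16)·3 + (7/16)·4 = 25/8
Expected profit = 25/8 − 3 = 1/8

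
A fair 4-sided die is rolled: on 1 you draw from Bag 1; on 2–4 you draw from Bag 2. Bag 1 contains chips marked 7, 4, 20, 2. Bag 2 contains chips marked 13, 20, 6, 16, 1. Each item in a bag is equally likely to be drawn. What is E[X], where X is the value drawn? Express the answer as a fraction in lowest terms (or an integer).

E[X | Bag 1] = (7 + 4 + 20 + 2)/4 = 33/4
E[X | Bag 2] = (13 + 20 + 6 + 16 + 1)/5 = 56/5
E[X] = (1/4)·33/4 + (3/4)·56/5 = 837/80

837/80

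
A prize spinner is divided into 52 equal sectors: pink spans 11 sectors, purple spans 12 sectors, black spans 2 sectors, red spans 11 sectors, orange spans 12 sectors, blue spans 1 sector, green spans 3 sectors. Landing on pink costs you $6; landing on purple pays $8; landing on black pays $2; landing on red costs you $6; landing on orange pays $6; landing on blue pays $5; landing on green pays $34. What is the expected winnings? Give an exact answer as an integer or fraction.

147/52 dollars

E[payout] = (11/52)·(-6) + (12/52)·8 + (2/52)·2 + (11/52)·(-6) + (12/52)·6 + (1/52)·5 + (3/52)·34 = 147/52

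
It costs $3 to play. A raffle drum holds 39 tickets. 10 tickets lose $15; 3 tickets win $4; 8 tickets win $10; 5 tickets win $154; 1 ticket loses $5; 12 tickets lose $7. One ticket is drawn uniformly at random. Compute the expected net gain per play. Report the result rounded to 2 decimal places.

$12.97

E[payout] = (10/39)·(-15) + (3/39)·4 + (8/39)·10 + (5/39)·154 + (1/39)·(-5) + (12/39)·(-7) = 623/39
Expected profit = 623/39 − 3 = 506/39 ≈ $12.97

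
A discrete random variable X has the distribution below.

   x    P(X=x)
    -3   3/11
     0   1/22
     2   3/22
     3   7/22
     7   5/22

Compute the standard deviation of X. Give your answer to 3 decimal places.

E[X] = 2, E[X²] = 17
Var(X) = E[X²] − (E[X])² = 17 − 4 = 13
SD(X) = √(13) ≈ 3.606

3.606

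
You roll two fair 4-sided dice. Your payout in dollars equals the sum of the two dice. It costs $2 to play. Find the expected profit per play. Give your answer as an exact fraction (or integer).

$3

Distribution of the sum of the two dice: 2 w.p. 1/16, 3 w.p. 1/8, 4 w.p. 3/16, 5 w.p. 1/4, 6 w.p. 3/16, 7 w.p. 1/8, …
E[payout] = (1/16)·2 + (1/8)·3 + (3/16)·4 + (1/4)·5 + (3/16)·6 + (1/8)·7 + (1/16)·8 = 5
Expected profit = 5 − 2 = 3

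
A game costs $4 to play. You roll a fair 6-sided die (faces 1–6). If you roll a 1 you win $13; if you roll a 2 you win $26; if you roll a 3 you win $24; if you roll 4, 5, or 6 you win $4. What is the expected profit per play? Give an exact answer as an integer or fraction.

17/2 dollars

E[payout] = (1/2)·4 + (1/6)·13 + (1/6)·24 + (1/6)·26 = 25/2
Expected profit = 25/2 − 4 = 17/2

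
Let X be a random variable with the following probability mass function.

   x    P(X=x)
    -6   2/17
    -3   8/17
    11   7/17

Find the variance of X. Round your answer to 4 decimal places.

52.4775

E[X] = (2/17)·(-6) + (8/17)·(-3) + (7/17)·11 = 41/17
E[X²] = (2/17)·36 + (8/17)·9 + (7/17)·121 = 991/17
Var(X) = 991/17 − (41/17)² = 15166/289 ≈ 52.4775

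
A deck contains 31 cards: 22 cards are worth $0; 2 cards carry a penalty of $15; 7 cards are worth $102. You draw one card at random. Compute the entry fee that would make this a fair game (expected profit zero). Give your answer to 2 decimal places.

$22.06

E[payout] = (22/31)·0 + (2/31)·(-15) + (7/31)·102 = 684/31
Fair fee = E[payout] = 684/31 ≈ $22.06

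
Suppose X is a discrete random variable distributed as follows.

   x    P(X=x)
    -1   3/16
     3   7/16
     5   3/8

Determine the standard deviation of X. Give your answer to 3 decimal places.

E[X] = 3, E[X²] = 27/2
Var(X) = E[X²] − (E[X])² = 27/2 − 9 = 9/2
SD(X) = √(9/2) ≈ 2.121

2.121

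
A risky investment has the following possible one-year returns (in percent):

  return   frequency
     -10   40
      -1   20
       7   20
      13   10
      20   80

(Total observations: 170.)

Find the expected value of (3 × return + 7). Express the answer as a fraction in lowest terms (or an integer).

554/17

Total = 170, so P(return=-10) = 40/170, etc.
E[3x+7] = (4/17)·(-23) + (2/17)·4 + (2/17)·28 + (1/17)·46 + (8/17)·67
     = 554/17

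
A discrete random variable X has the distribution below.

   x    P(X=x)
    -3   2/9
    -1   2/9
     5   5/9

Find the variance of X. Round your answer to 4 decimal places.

E[X] = (2/9)·(-3) + (2/9)·(-1) + (5/9)·5 = 17/9
E[X²] = (2/9)·9 + (2/9)·1 + (5/9)·25 = 145/9
Var(X) = 145/9 − (17/9)² = 1016/81 ≈ 12.5432

12.5432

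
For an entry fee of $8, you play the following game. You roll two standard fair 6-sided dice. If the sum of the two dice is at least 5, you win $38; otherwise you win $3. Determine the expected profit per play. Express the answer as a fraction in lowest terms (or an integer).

E[payout] = (1/6)·3 + (5/6)·38 = 193/6
Expected profit = 193/6 − 8 = 145/6

145/6 dollars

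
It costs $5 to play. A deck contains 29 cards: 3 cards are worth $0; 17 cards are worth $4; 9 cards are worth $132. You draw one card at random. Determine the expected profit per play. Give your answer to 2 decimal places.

E[payout] = (3/29)·0 + (17/29)·4 + (9/29)·132 = 1256/29
Expected profit = 1256/29 − 5 = 1111/29 ≈ $38.31

$38.31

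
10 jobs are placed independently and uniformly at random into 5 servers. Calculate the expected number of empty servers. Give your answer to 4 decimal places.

Let Xⱼ=1 if server j is empty. P(Xⱼ=1) = ((5-1)/5)^10 = 1048576/9765625.
By linearity, E[#empty] = 5·1048576/9765625 = 1048576/1953125.
≈ 0.5369

0.5369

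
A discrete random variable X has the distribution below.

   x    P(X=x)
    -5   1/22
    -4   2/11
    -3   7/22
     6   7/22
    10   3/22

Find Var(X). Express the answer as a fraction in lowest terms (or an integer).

3647/121

E[X] = (1/22)·(-5) + (2/11)·(-4) + (7/22)·(-3) + (7/22)·6 + (3/22)·10 = 15/11
E[X²] = (1/22)·25 + (2/11)·16 + (7/22)·9 + (7/22)·36 + (3/22)·100 = 32
Var(X) = 32 − (15/11)² = 3647/121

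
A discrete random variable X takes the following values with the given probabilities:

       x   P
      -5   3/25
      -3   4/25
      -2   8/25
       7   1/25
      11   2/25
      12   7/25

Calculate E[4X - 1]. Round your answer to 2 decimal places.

10.20

E[4x-1] = (3/25)·(-21) + (4/25)·(-13) + (8/25)·(-9) + (1/25)·27 + (2/25)·43 + (7/25)·47
     = 51/5 ≈ 10.20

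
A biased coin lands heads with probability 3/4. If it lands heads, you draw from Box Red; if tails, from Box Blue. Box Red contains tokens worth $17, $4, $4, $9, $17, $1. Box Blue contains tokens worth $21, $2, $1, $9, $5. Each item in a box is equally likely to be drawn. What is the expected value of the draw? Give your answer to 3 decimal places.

E[X | Box Red] = (17 + 4 + 4 + 9 + 17 + 1)/6 = 26/3
E[X | Box Blue] = (21 + 2 + 1 + 9 + 5)/5 = 38/5
E[X] = (3/4)·26/3 + (1/4)·38/5 = 42/5 ≈ 8.400

$8.400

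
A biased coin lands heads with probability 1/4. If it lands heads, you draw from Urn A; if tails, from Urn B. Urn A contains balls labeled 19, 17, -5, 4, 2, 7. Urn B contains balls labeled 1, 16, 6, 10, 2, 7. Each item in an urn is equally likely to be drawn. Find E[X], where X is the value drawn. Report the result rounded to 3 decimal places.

E[X | Urn A] = (19 + 17 − 5 + 4 + 2 + 7)/6 = 22/3
E[X | Urn B] = (1 + 16 + 6 + 10 + 2 + 7)/6 = 7
E[X] = (1/4)·22/3 + (3/4)·7 = 85/12 ≈ 7.083

7.083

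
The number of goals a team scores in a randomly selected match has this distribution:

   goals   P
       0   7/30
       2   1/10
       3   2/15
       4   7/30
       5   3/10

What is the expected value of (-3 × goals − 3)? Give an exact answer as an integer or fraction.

E[-3x-3] = (7/30)·(-3) + (1/10)·(-9) + (2/15)·(-12) + (7/30)·(-15) + (3/10)·(-18)
     = -121/10

-121/10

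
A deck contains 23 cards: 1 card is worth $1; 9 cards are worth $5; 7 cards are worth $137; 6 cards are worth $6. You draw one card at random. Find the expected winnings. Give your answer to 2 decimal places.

E[payout] = (1/23)·1 + (9/23)·5 + (7/23)·137 + (6/23)·6 = 1041/23
≈ $45.26

$45.26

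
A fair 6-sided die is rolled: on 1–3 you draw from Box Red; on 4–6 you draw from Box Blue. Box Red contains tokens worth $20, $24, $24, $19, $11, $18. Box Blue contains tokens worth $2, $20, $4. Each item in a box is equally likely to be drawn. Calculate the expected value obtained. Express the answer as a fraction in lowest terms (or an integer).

E[X | Box Red] = (20 + 24 + 24 + 19 + 11 + 18)/6 = 58/3
E[X | Box Blue] = (2 + 20 + 4)/3 = 26/3
E[X] = (1/2)·58/3 + (1/2)·26/3 = 14

$14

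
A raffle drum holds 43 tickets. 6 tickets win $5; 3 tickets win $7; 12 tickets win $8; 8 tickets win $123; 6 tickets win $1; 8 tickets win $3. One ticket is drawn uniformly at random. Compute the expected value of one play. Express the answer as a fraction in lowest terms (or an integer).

E[payout] = (6/43)·5 + (3/43)·7 + (12/43)·8 + (8/43)·123 + (6/43)·1 + (8/43)·3 = 27

$27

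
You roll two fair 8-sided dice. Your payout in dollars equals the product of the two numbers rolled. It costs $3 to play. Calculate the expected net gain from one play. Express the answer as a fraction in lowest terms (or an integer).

69/4 dollars

Distribution of the product of the two numbers rolled: 1 w.p. 1/64, 2 w.p. 1/32, 3 w.p. 1/32, 4 w.p. 3/64, 5 w.p. 1/32, 6 w.p. 1/16, …
E[payout] = (1/64)·1 + (1/32)·2 + (1/32)·3 + (3/64)·4 + (1/32)·5 + (1/16)·6 + (1/32)·7 + (1/16)·8 + (1/64)·9 + (1/32)·10 + (1/16)·12 + (1/32)·14 + (1/32)·15 + (3/64)·16 + (1/32)·18 + (1/32)·20 + (1/32)·21 + (1/16)·24 + (1/64)·25 + (1/32)·28 + (1/32)·30 + (1/32)·32 + (1/32)·35 + (1/64)·36 + (1/32)·40 + (1/32)·42 + (1/32)·48 + (1/64)·49 + (1/32)·56 + (1/64)·64 = 81/4
Expected profit = 81/4 − 3 = 69/4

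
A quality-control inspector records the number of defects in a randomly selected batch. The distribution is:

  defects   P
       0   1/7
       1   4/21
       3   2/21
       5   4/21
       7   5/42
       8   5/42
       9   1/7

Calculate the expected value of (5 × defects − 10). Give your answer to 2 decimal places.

12.50

E[5x-10] = (1/7)·(-10) + (4/21)·(-5) + (2/21)·5 + (4/21)·15 + (5/42)·25 + (5/42)·30 + (1/7)·35
     = 25/2 ≈ 12.50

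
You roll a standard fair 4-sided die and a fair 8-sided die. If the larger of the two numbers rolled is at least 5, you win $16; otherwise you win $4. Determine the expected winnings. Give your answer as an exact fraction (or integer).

E[payout] = (1/2)·4 + (1/2)·16 = 10

$10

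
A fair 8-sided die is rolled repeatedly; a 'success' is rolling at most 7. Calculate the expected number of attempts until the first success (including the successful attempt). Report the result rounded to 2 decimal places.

1.14

For a geometric distribution, E[trials] = 1/p = 1/(7/8) = 8/7.
≈ 1.14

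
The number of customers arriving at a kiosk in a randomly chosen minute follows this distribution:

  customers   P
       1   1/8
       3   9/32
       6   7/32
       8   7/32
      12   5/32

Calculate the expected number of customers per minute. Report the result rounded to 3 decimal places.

E[X] = (1/8)·1 + (9/32)·3 + (7/32)·6 + (7/32)·8 + (5/32)·12
     = 189/32 ≈ 5.906

5.906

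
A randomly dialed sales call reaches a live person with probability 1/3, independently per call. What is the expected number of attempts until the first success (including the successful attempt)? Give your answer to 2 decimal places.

For a geometric distribution, E[trials] = 1/p = 1/(1/3) = 3.
≈ 3.00

3.00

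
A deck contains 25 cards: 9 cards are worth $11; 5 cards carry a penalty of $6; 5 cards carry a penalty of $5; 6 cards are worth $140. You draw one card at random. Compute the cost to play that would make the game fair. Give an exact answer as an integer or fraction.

884/25 dollars

E[payout] = (9/25)·11 + (5/25)·(-6) + (5/25)·(-5) + (6/25)·140 = 884/25
Fair fee = E[payout] = 884/25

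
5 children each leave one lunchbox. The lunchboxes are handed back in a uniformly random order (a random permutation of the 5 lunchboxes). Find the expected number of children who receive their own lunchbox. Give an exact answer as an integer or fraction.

1

Let Xᵢ = 1 if person i gets their own lunchbox. For each i, P(Xᵢ=1) = 1/5.
By linearity of expectation, E[X₁+…+X_5] = 5·(1/5) = 1.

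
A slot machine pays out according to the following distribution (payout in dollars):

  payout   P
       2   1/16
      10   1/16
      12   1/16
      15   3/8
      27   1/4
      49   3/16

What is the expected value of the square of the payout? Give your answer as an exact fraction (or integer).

E[X²] = (1/16)·4 + (1/16)·100 + (1/16)·144 + (3/8)·225 + (1/4)·729 + (3/16)·2401
     = 11717/16

11717/16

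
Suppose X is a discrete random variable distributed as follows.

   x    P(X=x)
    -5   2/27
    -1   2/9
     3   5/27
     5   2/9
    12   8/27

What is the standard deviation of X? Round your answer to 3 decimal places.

5.525

E[X] = 125/27, E[X²] = 1403/27
Var(X) = E[X²] − (E[X])² = 1403/27 − 15625/729 = 22256/729
SD(X) = √(22256/729) ≈ 5.525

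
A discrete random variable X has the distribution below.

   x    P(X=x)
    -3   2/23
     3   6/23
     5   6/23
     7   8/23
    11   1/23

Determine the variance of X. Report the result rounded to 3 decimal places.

9.497

E[X] = (2/23)·(-3) + (6/23)·3 + (6/23)·5 + (8/23)·7 + (1/23)·11 = 109/23
E[X²] = (2/23)·9 + (6/23)·9 + (6/23)·25 + (8/23)·49 + (1/23)·121 = 735/23
Var(X) = 735/23 − (109/23)² = 5024/529 ≈ 9.497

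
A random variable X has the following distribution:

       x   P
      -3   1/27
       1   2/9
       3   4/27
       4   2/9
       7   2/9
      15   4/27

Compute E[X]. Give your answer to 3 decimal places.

5.222

E[X] = (1/27)·(-3) + (2/9)·1 + (4/27)·3 + (2/9)·4 + (2/9)·7 + (4/27)·15
     = 47/9 ≈ 5.222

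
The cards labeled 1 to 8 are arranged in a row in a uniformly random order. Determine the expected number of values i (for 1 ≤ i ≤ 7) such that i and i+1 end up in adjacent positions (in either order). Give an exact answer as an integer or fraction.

7/4

For each i ∈ {1,…,7}, let Xᵢ = 1 if i and i+1 are adjacent. P(Xᵢ=1) = 2·(8−1)!/8! = 2/8.
By linearity, E[ΣXᵢ] = (7)·(2/8) = 7/4.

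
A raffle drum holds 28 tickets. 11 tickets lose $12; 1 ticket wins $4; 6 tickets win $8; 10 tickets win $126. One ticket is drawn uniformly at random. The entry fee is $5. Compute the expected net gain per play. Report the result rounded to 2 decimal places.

$37.14

E[payout] = (11/28)·(-12) + (1/28)·4 + (6/28)·8 + (10/28)·126 = 295/7
Expected profit = 295/7 − 5 = 260/7 ≈ $37.14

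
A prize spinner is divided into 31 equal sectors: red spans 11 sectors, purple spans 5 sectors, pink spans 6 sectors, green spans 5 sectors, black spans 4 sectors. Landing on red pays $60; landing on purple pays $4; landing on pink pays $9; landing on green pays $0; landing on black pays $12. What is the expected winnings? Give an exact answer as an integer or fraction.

782/31 dollars

E[payout] = (11/31)·60 + (5/31)·4 + (6/31)·9 + (5/31)·0 + (4/31)·12 = 782/31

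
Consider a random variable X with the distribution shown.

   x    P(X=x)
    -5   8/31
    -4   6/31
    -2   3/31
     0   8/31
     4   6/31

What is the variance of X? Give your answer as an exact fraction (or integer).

10408/961

E[X] = (8/31)·(-5) + (6/31)·(-4) + (3/31)·(-2) + (8/31)·0 + (6/31)·4 = -46/31
E[X²] = (8/31)·25 + (6/31)·16 + (3/31)·4 + (8/31)·0 + (6/31)·16 = 404/31
Var(X) = 404/31 − (-46/31)² = 10408/961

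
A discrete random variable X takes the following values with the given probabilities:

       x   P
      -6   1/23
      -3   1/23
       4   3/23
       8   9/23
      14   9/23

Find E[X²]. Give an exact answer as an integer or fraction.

2433/23

E[X²] = (1/23)·36 + (1/23)·9 + (3/23)·16 + (9/23)·64 + (9/23)·196
     = 2433/23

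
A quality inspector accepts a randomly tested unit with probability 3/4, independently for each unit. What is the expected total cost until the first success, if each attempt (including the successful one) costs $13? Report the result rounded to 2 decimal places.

$17.33

E[#attempts] = 1/p = 4/3; E[cost] = 13·4/3 = 52/3.
≈ 17.33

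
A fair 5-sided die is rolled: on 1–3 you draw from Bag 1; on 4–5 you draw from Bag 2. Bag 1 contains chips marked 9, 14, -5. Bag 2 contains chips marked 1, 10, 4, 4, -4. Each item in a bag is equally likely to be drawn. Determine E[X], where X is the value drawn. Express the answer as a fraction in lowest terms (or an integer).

E[X | Bag 1] = (9 + 14 − 5)/3 = 6
E[X | Bag 2] = (1 + 10 + 4 + 4 − 4)/5 = 3
E[X] = (3/5)·6 + (2/5)·3 = 24/5

24/5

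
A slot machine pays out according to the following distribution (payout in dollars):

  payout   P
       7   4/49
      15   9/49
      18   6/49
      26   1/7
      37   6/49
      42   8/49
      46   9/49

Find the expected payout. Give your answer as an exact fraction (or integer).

1425/49 dollars

E[X] = (4/49)·7 + (9/49)·15 + (6/49)·18 + (1/7)·26 + (6/49)·37 + (8/49)·42 + (9/49)·46
     = 1425/49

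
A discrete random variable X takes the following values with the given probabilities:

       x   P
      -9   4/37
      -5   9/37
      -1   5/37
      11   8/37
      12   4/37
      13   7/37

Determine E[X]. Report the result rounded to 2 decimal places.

E[X] = (4/37)·(-9) + (9/37)·(-5) + (5/37)·(-1) + (8/37)·11 + (4/37)·12 + (7/37)·13
     = 141/37 ≈ 3.81

3.81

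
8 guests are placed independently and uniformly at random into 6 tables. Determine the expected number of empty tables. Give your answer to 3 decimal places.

Let Xⱼ=1 if table j is empty. P(Xⱼ=1) = ((6-1)/6)^8 = 390625/1679616.
By linearity, E[#empty] = 6·390625/1679616 = 390625/279936.
≈ 1.395

1.395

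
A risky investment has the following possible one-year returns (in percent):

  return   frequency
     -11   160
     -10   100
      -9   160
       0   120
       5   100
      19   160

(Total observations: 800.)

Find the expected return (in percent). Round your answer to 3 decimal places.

-0.825

Total = 800, so P(return=-11) = 160/800, etc.
E[X] = (1/5)·(-11) + (1/8)·(-10) + (1/5)·(-9) + (3/20)·0 + (1/8)·5 + (1/5)·19
     = -33/40 ≈ -0.825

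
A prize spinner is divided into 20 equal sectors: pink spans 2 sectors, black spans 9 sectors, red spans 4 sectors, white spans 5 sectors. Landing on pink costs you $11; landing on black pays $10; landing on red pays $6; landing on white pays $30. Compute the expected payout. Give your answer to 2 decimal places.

$12.10

E[payout] = (2/20)·(-11) + (9/20)·10 + (4/20)·6 + (5/20)·30 = 121/10
≈ $12.10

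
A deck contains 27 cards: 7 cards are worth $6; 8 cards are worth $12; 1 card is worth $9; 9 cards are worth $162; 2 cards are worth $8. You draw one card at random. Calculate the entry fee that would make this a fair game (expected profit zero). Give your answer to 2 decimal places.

$60.04

E[payout] = (7/27)·6 + (8/27)·12 + (1/27)·9 + (9/27)·162 + (2/27)·8 = 1621/27
Fair fee = E[payout] = 1621/27 ≈ $60.04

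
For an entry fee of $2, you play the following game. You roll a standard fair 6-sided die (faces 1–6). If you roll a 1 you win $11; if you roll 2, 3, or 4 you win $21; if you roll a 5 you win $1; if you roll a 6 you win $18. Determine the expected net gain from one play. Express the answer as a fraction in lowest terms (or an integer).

E[payout] = (1/6)·1 + (1/6)·11 + (1/6)·18 + (1/2)·21 = 31/2
Expected profit = 31/2 − 2 = 27/2

27/2 dollars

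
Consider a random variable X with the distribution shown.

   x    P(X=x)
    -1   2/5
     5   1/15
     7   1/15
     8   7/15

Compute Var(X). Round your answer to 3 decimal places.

18.116

E[X] = (2/5)·(-1) + (1/15)·5 + (1/15)·7 + (7/15)·8 = 62/15
E[X²] = (2/5)·1 + (1/15)·25 + (1/15)·49 + (7/15)·64 = 176/5
Var(X) = 176/5 − (62/15)² = 4076/225 ≈ 18.116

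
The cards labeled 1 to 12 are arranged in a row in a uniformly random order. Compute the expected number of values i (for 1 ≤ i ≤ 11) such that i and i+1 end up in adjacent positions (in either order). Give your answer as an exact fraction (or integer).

For each i ∈ {1,…,11}, let Xᵢ = 1 if i and i+1 are adjacent. P(Xᵢ=1) = 2·(12−1)!/12! = 2/12.
By linearity, E[ΣXᵢ] = (11)·(2/12) = 11/6.

11/6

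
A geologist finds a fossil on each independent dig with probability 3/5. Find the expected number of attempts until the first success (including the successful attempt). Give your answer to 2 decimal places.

For a geometric distribution, E[trials] = 1/p = 1/(3/5) = 5/3.
≈ 1.67

1.67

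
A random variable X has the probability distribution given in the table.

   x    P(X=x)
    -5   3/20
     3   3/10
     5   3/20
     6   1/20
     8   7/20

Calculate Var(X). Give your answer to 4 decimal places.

18.4000

E[X] = (3/20)·(-5) + (3/10)·3 + (3/20)·5 + (1/20)·6 + (7/20)·8 = 4
E[X²] = (3/20)·25 + (3/10)·9 + (3/20)·25 + (1/20)·36 + (7/20)·64 = 172/5
Var(X) = 172/5 − (4)² = 92/5 ≈ 18.4000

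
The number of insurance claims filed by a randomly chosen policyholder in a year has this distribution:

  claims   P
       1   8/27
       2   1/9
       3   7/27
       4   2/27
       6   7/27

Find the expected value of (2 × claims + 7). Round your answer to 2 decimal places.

E[2x+7] = (8/27)·9 + (1/9)·11 + (7/27)·13 + (2/27)·15 + (7/27)·19
     = 359/27 ≈ 13.30

13.30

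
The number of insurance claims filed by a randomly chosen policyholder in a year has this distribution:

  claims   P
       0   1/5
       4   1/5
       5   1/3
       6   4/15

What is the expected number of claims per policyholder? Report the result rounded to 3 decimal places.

4.067

E[X] = (1/5)·0 + (1/5)·4 + (1/3)·5 + (4/15)·6
     = 61/15 ≈ 4.067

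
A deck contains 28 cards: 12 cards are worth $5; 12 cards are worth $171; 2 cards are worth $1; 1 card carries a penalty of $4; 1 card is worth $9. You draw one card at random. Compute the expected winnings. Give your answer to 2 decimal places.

$75.68

E[payout] = (12/28)·5 + (12/28)·171 + (2/28)·1 + (1/28)·(-4) + (1/28)·9 = 2119/28
≈ $75.68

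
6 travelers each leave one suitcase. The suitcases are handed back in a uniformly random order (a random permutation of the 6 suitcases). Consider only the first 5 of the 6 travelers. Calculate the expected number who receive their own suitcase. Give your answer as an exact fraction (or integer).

Let Xᵢ = 1 if person i gets their own suitcase. For each i, P(Xᵢ=1) = 1/6.
By linearity of expectation, E[X₁+…+X_5] = 5·(1/6) = 5/6.

5/6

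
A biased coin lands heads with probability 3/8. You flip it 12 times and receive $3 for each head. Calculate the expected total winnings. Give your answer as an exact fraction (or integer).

E[#heads] = 12·3/8 = 9/2 (linearity over flips).
E[winnings] = 3·9/2 = 27/2.

27/2 dollars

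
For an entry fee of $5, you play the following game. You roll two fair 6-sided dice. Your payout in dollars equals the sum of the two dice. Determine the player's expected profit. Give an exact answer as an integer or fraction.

Distribution of the sum of the two dice: 2 w.p. 1/36, 3 w.p. 1/18, 4 w.p. 1/12, 5 w.p. 1/9, 6 w.p. 5/36, 7 w.p. 1/6, …
E[payout] = (1/36)·2 + (1/18)·3 + (1/12)·4 + (1/9)·5 + (5/36)·6 + (1/6)·7 + (5/36)·8 + (1/9)·9 + (1/12)·10 + (1/18)·11 + (1/36)·12 = 7
Expected profit = 7 − 5 = 2

$2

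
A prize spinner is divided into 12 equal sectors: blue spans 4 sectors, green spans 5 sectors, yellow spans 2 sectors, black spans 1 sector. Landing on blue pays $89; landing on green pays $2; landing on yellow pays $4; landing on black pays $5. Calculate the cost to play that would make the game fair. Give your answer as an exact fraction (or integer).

379/12 dollars

E[payout] = (4/12)·89 + (5/12)·2 + (2/12)·4 + (1/12)·5 = 379/12
Fair fee = E[payout] = 379/12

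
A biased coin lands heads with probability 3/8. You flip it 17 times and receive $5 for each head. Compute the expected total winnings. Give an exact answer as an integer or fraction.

E[#heads] = 17·3/8 = 51/8 (linearity over flips).
E[winnings] = 5·51/8 = 255/8.

255/8 dollars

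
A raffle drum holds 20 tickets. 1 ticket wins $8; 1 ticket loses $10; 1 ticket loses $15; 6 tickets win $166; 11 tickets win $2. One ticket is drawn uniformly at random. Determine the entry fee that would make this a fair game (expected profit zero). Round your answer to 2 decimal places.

$50.05

E[payout] = (1/20)·8 + (1/20)·(-10) + (1/20)·(-15) + (6/20)·166 + (11/20)·2 = 1001/20
Fair fee = E[payout] = 1001/20 ≈ $50.05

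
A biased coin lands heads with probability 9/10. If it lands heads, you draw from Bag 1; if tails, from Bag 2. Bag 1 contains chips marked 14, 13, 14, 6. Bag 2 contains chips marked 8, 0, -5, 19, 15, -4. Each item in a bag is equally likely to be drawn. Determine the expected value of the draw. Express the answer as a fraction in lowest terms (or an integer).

89/8

E[X | Bag 1] = (14 + 13 + 14 + 6)/4 = 47/4
E[X | Bag 2] = (8 + 0 − 5 + 19 + 15 − 4)/6 = 11/2
E[X] = (9/10)·47/4 + (1/10)·11/2 = 89/8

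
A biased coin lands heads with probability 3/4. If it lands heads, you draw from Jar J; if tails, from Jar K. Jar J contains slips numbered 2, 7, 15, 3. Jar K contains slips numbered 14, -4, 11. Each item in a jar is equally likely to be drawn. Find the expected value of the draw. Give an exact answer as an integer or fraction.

E[X | Jar J] = (2 + 7 + 15 + 3)/4 = 27/4
E[X | Jar K] = (14 − 4 + 11)/3 = 7
E[X] = (3/4)·27/4 + (1/4)·7 = 109/16

109/16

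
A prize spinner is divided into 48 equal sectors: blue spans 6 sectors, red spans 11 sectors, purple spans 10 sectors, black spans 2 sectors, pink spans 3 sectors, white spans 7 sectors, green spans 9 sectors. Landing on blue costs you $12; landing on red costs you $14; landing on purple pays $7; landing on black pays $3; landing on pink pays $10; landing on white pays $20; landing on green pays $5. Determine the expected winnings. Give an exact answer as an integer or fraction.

65/48 dollars

E[payout] = (6/48)·(-12) + (11/48)·(-14) + (10/48)·7 + (2/48)·3 + (3/48)·10 + (7/48)·20 + (9/48)·5 = 65/48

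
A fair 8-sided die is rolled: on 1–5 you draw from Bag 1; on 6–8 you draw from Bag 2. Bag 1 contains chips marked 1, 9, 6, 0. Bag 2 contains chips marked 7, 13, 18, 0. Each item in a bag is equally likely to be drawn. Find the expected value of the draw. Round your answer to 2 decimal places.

6.06

E[X | Bag 1] = (1 + 9 + 6 + 0)/4 = 4
E[X | Bag 2] = (7 + 13 + 18 + 0)/4 = 19/2
E[X] = (5/8)·4 + (3/8)·19/2 = 97/16 ≈ 6.06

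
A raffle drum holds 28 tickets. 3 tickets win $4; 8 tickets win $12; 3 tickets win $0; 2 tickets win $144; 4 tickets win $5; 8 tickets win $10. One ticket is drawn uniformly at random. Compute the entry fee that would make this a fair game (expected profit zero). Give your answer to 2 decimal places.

E[payout] = (3/28)·4 + (8/28)·12 + (3/28)·0 + (2/28)·144 + (4/28)·5 + (8/28)·10 = 124/7
Fair fee = E[payout] = 124/7 ≈ $17.71

$17.71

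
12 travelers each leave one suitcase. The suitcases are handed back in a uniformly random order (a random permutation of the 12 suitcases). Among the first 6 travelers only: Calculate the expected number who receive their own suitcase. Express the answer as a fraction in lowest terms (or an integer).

Let Xᵢ = 1 if person i gets their own suitcase. For each i, P(Xᵢ=1) = 1/12.
By linearity of expectation, E[X₁+…+X_6] = 6·(1/12) = 1/2.

1/2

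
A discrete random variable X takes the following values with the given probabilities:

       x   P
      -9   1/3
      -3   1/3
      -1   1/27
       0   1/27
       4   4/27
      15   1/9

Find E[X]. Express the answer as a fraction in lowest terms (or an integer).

E[X] = (1/3)·(-9) + (1/3)·(-3) + (1/27)·(-1) + (1/27)·0 + (4/27)·4 + (1/9)·15
     = -16/9

-16/9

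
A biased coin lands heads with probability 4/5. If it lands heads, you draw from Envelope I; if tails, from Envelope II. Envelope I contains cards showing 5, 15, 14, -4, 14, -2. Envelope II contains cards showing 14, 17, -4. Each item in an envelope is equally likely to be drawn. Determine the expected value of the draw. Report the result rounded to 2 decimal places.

7.40

E[X | Envelope I] = (5 + 15 + 14 − 4 + 14 − 2)/6 = 7
E[X | Envelope II] = (14 + 17 − 4)/3 = 9
E[X] = (4/5)·7 + (1/5)·9 = 37/5 ≈ 7.40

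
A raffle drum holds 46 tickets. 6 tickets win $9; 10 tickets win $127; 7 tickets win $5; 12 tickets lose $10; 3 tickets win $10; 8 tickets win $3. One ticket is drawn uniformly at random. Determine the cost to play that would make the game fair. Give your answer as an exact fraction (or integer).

1293/46 dollars

E[payout] = (6/46)·9 + (10/46)·127 + (7/46)·5 + (12/46)·(-10) + (3/46)·10 + (8/46)·3 = 1293/46
Fair fee = E[payout] = 1293/46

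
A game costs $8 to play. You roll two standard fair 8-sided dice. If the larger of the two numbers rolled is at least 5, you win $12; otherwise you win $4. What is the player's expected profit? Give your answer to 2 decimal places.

$2.00

E[payout] = (1/4)·4 + (3/4)·12 = 10
Expected profit = 10 − 8 = 2 ≈ $2.00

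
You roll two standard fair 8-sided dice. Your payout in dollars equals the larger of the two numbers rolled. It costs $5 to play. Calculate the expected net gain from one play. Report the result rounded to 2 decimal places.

$0.81

Distribution of the larger of the two numbers rolled: 1 w.p. 1/64, 2 w.p. 3/64, 3 w.p. 5/64, 4 w.p. 7/64, 5 w.p. 9/64, 6 w.p. 11/64, …
E[payout] = (1/64)·1 + (3/64)·2 + (5/64)·3 + (7/64)·4 + (9/64)·5 + (11/64)·6 + (13/64)·7 + (15/64)·8 = 93/16
Expected profit = 93/16 − 5 = 13/16 ≈ $0.81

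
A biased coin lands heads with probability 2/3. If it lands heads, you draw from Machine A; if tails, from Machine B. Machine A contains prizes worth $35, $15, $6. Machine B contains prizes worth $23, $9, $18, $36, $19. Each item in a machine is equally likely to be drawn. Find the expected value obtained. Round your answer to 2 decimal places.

$19.44

E[X | Machine A] = (35 + 15 + 6)/3 = 56/3
E[X | Machine B] = (23 + 9 + 18 + 36 + 19)/5 = 21
E[X] = (2/3)·56/3 + (1/3)·21 = 175/9 ≈ 19.44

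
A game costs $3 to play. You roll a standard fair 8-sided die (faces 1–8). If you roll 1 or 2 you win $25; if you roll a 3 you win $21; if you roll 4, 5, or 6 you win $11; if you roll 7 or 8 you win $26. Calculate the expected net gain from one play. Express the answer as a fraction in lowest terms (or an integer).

33/2 dollars

E[payout] = (3/8)·11 + (1/8)·21 + (1/4)·25 + (1/4)·26 = 39/2
Expected profit = 39/2 − 3 = 33/2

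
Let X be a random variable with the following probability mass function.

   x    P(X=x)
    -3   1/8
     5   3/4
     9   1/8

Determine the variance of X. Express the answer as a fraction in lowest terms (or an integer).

39/4

E[X] = (1/8)·(-3) + (3/4)·5 + (1/8)·9 = 9/2
E[X²] = (1/8)·9 + (3/4)·25 + (1/8)·81 = 30
Var(X) = 30 − (9/2)² = 39/4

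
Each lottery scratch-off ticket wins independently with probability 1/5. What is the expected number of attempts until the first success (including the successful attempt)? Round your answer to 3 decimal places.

For a geometric distribution, E[trials] = 1/p = 1/(1/5) = 5.
≈ 5.000

5.000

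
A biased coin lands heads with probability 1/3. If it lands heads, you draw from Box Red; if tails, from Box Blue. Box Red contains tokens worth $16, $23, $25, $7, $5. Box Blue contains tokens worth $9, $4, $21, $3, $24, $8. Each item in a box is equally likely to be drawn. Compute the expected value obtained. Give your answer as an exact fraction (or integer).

191/15 dollars

E[X | Box Red] = (16 + 23 + 25 + 7 + 5)/5 = 76/5
E[X | Box Blue] = (9 + 4 + 21 + 3 + 24 + 8)/6 = 23/2
E[X] = (1/3)·76/5 + (2/3)·23/2 = 191/15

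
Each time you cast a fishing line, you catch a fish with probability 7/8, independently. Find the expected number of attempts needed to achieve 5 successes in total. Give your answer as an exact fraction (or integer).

40/7

By linearity (sum of 5 independent geometric waits), E[trials] = 5/p = 5/(7/8) = 40/7.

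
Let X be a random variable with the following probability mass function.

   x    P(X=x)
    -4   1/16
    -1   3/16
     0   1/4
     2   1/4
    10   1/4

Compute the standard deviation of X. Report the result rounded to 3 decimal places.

4.541

E[X] = 41/16, E[X²] = 435/16
Var(X) = E[X²] − (E[X])² = 435/16 − 1681/256 = 5279/256
SD(X) = √(5279/256) ≈ 4.541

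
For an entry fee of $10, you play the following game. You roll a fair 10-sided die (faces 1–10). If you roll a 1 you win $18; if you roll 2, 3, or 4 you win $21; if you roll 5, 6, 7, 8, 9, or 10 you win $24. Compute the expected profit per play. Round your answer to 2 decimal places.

E[payout] = (1/10)·18 + (3/10)·21 + (3/5)·24 = 45/2
Expected profit = 45/2 − 10 = 25/2 ≈ $12.50

$12.50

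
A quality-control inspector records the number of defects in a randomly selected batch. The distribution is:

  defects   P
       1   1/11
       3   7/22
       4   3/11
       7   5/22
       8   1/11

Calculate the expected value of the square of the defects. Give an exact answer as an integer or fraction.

E[X²] = (1/11)·1 + (7/22)·9 + (3/11)·16 + (5/22)·49 + (1/11)·64
     = 267/11

267/11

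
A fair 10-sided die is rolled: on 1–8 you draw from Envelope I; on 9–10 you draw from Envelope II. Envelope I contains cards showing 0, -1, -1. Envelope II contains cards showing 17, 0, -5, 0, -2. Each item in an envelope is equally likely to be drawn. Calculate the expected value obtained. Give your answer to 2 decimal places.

E[X | Envelope I] = (0 − 1 − 1)/3 = -2/3
E[X | Envelope II] = (17 + 0 − 5 + 0 − 2)/5 = 2
E[X] = (4/5)·(-2/3) + (1/5)·2 = -2/15 ≈ -0.13

-0.13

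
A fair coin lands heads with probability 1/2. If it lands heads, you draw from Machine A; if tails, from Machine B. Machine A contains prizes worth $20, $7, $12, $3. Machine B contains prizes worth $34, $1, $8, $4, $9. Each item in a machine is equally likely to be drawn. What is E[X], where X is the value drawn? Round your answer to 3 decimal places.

E[X | Machine A] = (20 + 7 + 12 + 3)/4 = 21/2
E[X | Machine B] = (34 + 1 + 8 + 4 + 9)/5 = 56/5
E[X] = (1/2)·21/2 + (1/2)·56/5 = 217/20 ≈ 10.850

$10.850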